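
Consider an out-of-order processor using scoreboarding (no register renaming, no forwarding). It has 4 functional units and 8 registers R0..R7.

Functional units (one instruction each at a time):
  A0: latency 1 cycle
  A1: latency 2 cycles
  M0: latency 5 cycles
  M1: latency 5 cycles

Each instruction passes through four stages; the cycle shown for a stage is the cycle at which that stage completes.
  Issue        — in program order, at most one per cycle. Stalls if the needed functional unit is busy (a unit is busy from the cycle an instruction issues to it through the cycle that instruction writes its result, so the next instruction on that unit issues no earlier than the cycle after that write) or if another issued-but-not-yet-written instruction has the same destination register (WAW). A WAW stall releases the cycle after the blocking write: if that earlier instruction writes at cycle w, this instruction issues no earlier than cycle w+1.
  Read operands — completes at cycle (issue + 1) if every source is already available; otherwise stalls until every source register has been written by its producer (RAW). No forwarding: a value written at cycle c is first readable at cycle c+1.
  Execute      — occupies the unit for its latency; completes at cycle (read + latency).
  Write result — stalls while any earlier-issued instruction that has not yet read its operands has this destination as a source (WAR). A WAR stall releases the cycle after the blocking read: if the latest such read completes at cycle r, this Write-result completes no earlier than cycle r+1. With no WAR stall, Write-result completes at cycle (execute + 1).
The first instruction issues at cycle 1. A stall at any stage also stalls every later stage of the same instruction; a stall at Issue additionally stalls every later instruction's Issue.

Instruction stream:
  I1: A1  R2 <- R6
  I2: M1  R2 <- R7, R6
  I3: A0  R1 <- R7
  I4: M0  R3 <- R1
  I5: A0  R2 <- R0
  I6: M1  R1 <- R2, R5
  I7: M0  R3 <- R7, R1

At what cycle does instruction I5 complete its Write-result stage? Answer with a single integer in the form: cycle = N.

cycle = 17

I1 -> (1, 2, 4, 5)
I2 -> (6, 7, 12, 13)  // WAW R2: wait I1 write@5
I3 -> (7, 8, 9, 10)
I4 -> (8, 11, 16, 17)  // RAW R1: wait I3 write@10
I5 -> (14, 15, 16, 17)  // WAW R2: wait I2 write@13
I6 -> (15, 18, 23, 24)  // RAW R2: wait I5 write@17
I7 -> (18, 25, 30, 31)  // struct: M0 busy until I4 writes@17, RAW R1: wait I6 write@24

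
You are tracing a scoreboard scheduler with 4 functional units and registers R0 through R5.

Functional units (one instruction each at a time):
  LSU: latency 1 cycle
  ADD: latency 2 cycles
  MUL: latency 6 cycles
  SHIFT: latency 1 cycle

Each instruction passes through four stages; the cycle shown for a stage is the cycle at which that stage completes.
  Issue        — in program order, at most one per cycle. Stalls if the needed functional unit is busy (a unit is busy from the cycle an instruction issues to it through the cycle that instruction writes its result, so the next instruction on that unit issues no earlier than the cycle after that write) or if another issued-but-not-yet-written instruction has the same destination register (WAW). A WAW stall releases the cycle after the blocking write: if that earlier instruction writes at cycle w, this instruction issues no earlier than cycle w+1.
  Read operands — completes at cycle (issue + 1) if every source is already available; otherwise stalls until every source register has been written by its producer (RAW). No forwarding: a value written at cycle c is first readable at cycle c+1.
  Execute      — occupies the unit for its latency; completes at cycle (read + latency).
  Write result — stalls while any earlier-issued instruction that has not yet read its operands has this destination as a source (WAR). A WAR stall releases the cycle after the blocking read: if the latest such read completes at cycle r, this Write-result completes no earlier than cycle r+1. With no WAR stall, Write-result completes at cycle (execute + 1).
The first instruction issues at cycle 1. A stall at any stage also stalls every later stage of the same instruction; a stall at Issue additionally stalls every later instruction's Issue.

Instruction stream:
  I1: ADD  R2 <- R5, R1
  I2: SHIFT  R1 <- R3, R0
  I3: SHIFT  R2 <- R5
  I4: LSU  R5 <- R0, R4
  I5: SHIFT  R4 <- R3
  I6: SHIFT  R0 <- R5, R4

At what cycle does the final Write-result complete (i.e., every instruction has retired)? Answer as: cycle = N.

cycle = 17

[1] I1 dispatched to ADD
[2] I1 operands ready | I2 dispatched to SHIFT
[3] I2 operands ready
[4] I1 complete | I2 complete
[5] R2←I1 | R1←I2
[6] I3 dispatched to SHIFT
[7] I3 operands ready | I4 dispatched to LSU
[8] I3 complete | I4 operands ready
[9] R2←I3 | I4 complete
[10] R5←I4 | I5 dispatched to SHIFT
[11] I5 operands ready
[12] I5 complete
[13] R4←I5
[14] I6 dispatched to SHIFT
[15] I6 operands ready
[16] I6 complete
[17] R0←I6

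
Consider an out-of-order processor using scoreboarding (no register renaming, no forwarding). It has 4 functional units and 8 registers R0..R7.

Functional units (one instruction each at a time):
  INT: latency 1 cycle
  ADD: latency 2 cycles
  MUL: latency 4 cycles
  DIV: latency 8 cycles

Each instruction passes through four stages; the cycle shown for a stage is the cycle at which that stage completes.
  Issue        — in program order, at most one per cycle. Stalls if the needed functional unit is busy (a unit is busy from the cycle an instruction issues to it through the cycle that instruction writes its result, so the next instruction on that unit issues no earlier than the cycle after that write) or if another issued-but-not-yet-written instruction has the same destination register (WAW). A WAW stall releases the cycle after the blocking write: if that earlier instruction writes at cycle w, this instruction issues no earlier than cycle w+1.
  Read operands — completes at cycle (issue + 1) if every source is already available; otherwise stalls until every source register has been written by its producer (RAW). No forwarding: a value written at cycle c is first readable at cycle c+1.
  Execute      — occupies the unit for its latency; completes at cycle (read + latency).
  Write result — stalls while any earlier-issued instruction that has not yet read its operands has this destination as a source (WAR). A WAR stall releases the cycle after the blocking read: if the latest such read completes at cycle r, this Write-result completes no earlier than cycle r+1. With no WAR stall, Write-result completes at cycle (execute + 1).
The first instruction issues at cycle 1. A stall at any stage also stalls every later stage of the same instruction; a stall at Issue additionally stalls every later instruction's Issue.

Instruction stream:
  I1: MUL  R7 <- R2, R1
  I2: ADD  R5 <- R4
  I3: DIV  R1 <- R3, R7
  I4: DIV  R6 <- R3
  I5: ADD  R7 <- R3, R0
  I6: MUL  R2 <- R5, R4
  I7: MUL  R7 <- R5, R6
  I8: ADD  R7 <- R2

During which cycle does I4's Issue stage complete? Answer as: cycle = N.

cycle = 18

c1: I1→MUL
c2: I1 RO, I2→ADD
c3: I2 RO, I3→DIV
c5: I2 EX
c6: I1 EX, I2 WR R5
c7: I1 WR R7
c8: I3 RO
c16: I3 EX
c17: I3 WR R1
c18: I4→DIV
c19: I4 RO, I5→ADD
c20: I5 RO, I6→MUL
c21: I6 RO
c22: I5 EX
c23: I5 WR R7
c25: I6 EX
c26: I6 WR R2
c27: I4 EX, I7→MUL
c28: I4 WR R6
c29: I7 RO
c33: I7 EX
c34: I7 WR R7
c35: I8→ADD
c36: I8 RO
c38: I8 EX
c39: I8 WR R7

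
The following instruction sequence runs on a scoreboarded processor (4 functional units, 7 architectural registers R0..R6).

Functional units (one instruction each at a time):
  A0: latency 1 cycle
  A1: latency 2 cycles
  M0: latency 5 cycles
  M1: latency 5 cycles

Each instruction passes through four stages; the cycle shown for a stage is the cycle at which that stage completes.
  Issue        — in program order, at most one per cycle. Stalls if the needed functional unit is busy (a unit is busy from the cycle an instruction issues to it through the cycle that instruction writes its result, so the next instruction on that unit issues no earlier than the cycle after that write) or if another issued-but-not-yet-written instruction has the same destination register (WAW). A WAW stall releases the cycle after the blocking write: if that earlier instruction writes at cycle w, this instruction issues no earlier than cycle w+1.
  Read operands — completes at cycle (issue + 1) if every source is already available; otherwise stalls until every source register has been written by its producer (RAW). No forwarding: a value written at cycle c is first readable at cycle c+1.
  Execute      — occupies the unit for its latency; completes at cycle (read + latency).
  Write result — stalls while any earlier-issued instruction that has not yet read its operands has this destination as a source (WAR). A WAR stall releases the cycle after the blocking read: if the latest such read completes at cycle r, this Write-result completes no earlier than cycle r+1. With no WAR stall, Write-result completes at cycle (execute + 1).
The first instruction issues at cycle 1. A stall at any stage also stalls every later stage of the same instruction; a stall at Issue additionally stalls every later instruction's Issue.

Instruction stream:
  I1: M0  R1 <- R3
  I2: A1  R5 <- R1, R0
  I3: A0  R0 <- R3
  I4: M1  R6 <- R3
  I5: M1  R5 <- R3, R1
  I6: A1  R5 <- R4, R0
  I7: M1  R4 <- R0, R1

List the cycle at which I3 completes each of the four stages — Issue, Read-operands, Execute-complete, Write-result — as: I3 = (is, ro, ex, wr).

I3 = (3, 4, 5, 10)

t=1  I1 dispatched to M0
t=2  I1 operands ready | I2 dispatched to A1
t=3  I3 dispatched to A0
t=4  I3 operands ready | I4 dispatched to M1
t=5  I3 complete | I4 operands ready
t=7  I1 complete
t=8  R1←I1
t=9  I2 operands ready
t=10  R0←I3 | I4 complete
t=11  I2 complete | R6←I4
t=12  R5←I2
t=13  I5 dispatched to M1
t=14  I5 operands ready
t=19  I5 complete
t=20  R5←I5
t=21  I6 dispatched to A1
t=22  I6 operands ready | I7 dispatched to M1
t=23  I7 operands ready
t=24  I6 complete
t=25  R5←I6
t=28  I7 complete
t=29  R4←I7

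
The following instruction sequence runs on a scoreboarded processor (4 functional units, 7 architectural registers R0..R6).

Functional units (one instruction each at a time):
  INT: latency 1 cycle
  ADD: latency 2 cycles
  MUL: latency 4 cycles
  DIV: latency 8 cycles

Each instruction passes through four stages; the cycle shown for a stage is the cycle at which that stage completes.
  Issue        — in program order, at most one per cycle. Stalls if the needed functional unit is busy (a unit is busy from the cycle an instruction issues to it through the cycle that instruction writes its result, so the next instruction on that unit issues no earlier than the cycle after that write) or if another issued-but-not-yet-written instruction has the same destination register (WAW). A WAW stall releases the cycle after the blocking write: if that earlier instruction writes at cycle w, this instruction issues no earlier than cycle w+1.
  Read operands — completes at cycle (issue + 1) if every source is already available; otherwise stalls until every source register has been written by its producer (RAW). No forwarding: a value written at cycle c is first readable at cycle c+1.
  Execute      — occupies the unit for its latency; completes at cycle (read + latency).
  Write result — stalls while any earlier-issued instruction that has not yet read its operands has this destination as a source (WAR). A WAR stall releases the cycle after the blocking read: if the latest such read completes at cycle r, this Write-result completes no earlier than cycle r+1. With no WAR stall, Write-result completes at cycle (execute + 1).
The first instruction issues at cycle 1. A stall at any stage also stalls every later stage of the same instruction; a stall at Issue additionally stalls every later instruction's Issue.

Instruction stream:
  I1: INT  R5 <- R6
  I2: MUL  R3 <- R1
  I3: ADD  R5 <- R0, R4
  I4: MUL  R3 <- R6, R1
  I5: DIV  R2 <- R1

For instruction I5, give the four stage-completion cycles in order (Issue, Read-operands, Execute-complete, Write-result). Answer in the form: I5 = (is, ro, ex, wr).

t=1  I1→INT
t=2  I1 RO | I2→MUL
t=3  I1 EX | I2 RO
t=4  I1 WR R5
t=5  I3→ADD
t=6  I3 RO
t=7  I2 EX
t=8  I2 WR R3 | I3 EX
t=9  I3 WR R5 | I4→MUL
t=10  I4 RO | I5→DIV
t=11  I5 RO
t=14  I4 EX
t=15  I4 WR R3
t=19  I5 EX
t=20  I5 WR R2

I5 = (10, 11, 19, 20)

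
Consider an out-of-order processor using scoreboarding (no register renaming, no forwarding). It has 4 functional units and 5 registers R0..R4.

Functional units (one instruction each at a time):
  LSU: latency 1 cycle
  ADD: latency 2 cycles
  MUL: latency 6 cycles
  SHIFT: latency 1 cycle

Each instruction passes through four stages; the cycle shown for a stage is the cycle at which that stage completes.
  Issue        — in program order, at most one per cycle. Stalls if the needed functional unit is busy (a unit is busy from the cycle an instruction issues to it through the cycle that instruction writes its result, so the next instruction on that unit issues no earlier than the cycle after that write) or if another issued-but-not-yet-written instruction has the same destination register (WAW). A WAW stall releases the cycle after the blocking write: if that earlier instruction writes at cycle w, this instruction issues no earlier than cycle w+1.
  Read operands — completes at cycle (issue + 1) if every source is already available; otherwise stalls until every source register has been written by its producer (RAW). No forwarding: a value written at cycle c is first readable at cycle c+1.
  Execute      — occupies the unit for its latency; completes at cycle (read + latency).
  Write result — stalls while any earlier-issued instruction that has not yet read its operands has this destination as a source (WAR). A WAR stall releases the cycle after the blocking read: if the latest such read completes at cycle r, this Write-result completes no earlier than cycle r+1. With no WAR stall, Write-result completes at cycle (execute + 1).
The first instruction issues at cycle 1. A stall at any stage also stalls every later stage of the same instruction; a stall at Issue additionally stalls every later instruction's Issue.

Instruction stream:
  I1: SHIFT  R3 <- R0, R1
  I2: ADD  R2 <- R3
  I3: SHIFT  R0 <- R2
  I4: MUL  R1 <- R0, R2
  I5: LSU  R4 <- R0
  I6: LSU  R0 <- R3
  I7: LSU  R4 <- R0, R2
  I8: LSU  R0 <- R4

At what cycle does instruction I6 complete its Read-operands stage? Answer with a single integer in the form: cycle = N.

1) issue 1, read 2, done 3, write 4
2) issue 2, read 5, done 7, write 8  <RAW R3: wait I1 write@4>
3) issue 5, read 9, done 10, write 11  <struct: SHIFT busy until I1 writes@4 / RAW R2: wait I2 write@8>
4) issue 6, read 12, done 18, write 19  <RAW R0: wait I3 write@11>
5) issue 7, read 12, done 13, write 14  <RAW R0: wait I3 write@11>
6) issue 15, read 16, done 17, write 18  <struct: LSU busy until I5 writes@14>
7) issue 19, read 20, done 21, write 22  <struct: LSU busy until I6 writes@18>
8) issue 23, read 24, done 25, write 26  <struct: LSU busy until I7 writes@22>

cycle = 16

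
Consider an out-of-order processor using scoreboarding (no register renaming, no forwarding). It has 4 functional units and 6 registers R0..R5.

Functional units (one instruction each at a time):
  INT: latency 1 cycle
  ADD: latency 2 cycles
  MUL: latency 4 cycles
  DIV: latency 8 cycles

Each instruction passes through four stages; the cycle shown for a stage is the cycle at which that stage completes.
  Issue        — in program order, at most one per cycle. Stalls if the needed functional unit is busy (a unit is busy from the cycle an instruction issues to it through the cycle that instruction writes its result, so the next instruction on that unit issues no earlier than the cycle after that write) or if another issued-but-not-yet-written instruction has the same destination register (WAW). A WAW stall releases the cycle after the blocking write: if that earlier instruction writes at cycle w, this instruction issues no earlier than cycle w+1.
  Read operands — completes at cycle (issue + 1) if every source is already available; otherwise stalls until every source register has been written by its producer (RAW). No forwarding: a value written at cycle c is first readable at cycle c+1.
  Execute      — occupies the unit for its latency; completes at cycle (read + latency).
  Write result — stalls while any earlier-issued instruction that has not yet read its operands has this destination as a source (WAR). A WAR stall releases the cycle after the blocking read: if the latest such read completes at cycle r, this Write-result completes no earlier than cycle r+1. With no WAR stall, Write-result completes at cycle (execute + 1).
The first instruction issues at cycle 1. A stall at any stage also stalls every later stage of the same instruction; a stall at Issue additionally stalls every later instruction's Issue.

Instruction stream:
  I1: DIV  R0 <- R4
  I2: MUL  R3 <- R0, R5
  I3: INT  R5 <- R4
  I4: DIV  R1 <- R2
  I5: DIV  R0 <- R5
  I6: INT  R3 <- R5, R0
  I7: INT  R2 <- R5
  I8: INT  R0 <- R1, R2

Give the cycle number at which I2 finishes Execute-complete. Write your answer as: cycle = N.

[1] I1 dispatched to DIV
[2] I1 operands ready, I2 dispatched to MUL
[3] I3 dispatched to INT
[4] I3 operands ready
[5] I3 complete
[10] I1 complete
[11] R0←I1
[12] I2 operands ready, I4 dispatched to DIV
[13] R5←I3, I4 operands ready
[16] I2 complete
[17] R3←I2
[21] I4 complete
[22] R1←I4
[23] I5 dispatched to DIV
[24] I5 operands ready, I6 dispatched to INT
[32] I5 complete
[33] R0←I5
[34] I6 operands ready
[35] I6 complete
[36] R3←I6
[37] I7 dispatched to INT
[38] I7 operands ready
[39] I7 complete
[40] R2←I7
[41] I8 dispatched to INT
[42] I8 operands ready
[43] I8 complete
[44] R0←I8

cycle = 16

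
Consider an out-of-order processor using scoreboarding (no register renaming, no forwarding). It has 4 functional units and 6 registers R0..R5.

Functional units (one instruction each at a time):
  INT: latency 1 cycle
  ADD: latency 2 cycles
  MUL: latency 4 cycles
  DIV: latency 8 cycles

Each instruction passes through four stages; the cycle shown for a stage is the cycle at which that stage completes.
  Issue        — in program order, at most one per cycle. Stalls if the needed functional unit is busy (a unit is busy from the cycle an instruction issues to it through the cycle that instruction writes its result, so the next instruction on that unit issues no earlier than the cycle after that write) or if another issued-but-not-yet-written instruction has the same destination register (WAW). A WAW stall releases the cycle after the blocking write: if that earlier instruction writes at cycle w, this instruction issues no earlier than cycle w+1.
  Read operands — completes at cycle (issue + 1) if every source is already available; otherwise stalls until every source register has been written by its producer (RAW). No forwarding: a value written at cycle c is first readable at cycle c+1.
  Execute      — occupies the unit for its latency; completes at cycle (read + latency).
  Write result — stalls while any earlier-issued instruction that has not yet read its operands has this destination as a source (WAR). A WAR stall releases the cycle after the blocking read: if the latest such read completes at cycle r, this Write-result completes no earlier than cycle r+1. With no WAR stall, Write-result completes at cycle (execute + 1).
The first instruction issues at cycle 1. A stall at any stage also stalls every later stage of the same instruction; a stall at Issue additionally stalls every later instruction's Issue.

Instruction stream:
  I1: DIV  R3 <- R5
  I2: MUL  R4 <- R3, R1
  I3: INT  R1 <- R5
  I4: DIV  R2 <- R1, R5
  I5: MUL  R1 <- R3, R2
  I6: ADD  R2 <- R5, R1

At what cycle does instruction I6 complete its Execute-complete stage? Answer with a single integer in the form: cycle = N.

I1 -> (1, 2, 10, 11)
I2 -> (2, 12, 16, 17)  // RAW R3: wait I1 write@11
I3 -> (3, 4, 5, 13)  // WAR R1: wait I2 read@12
I4 -> (12, 14, 22, 23)  // struct: DIV busy until I1 writes@11, RAW R1: wait I3 write@13
I5 -> (18, 24, 28, 29)  // struct: MUL busy until I2 writes@17, RAW R2: wait I4 write@23
I6 -> (24, 30, 32, 33)  // WAW R2: wait I4 write@23, RAW R1: wait I5 write@29

cycle = 32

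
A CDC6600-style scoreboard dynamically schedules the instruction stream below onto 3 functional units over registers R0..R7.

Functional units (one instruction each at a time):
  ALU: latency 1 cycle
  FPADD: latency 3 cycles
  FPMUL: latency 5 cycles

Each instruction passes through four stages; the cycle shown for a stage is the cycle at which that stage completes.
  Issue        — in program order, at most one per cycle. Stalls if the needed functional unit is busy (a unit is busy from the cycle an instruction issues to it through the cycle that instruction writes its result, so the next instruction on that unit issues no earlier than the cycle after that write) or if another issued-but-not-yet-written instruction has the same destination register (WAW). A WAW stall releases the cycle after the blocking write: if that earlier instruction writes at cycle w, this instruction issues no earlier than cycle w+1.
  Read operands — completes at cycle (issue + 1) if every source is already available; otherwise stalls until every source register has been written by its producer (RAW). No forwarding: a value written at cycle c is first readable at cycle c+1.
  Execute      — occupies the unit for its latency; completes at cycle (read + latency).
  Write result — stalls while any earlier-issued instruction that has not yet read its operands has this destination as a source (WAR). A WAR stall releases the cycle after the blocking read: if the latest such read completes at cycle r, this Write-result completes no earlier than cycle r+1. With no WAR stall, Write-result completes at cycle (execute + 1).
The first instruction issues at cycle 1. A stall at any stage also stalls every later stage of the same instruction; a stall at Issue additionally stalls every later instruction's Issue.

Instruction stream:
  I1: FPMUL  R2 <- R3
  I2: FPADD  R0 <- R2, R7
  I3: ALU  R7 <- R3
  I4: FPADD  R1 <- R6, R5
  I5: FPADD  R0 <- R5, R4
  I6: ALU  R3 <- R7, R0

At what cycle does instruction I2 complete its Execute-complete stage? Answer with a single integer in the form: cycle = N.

I1: IS=1 RO=2 EX=7 WR=8
I2: IS=2 RO=9 EX=12 WR=13  [RAW R2: wait I1 write@8]
I3: IS=3 RO=4 EX=5 WR=10  [WAR R7: wait I2 read@9]
I4: IS=14 RO=15 EX=18 WR=19  [struct: FPADD busy until I2 writes@13]
I5: IS=20 RO=21 EX=24 WR=25  [struct: FPADD busy until I4 writes@19]
I6: IS=21 RO=26 EX=27 WR=28  [RAW R0: wait I5 write@25]

cycle = 12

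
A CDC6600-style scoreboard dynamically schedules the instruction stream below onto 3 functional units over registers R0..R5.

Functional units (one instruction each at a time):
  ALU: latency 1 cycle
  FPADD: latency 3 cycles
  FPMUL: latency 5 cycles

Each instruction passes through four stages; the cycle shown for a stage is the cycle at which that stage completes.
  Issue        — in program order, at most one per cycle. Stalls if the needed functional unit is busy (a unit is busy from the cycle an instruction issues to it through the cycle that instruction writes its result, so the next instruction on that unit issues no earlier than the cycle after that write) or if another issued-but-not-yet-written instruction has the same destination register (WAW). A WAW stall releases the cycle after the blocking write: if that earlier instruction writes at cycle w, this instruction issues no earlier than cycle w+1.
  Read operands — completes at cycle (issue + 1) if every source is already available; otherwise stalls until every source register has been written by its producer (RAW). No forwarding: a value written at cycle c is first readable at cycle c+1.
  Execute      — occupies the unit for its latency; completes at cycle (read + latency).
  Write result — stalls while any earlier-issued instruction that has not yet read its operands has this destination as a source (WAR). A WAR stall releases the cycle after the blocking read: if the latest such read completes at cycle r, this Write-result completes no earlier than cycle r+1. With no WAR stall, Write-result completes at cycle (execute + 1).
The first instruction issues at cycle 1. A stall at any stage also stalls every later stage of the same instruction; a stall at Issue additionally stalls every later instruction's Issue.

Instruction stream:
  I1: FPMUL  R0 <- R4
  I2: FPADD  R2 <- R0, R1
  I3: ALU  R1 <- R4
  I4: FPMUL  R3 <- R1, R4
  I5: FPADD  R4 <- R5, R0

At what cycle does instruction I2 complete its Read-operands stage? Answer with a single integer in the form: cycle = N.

cycle 1: I1 dispatched to FPMUL
cycle 2: I1 operands ready, I2 dispatched to FPADD
cycle 3: I3 dispatched to ALU
cycle 4: I3 operands ready
cycle 5: I3 complete
cycle 7: I1 complete
cycle 8: R0←I1
cycle 9: I2 operands ready, I4 dispatched to FPMUL
cycle 10: R1←I3
cycle 11: I4 operands ready
cycle 12: I2 complete
cycle 13: R2←I2
cycle 14: I5 dispatched to FPADD
cycle 15: I5 operands ready
cycle 16: I4 complete
cycle 17: R3←I4
cycle 18: I5 complete
cycle 19: R4←I5

cycle = 9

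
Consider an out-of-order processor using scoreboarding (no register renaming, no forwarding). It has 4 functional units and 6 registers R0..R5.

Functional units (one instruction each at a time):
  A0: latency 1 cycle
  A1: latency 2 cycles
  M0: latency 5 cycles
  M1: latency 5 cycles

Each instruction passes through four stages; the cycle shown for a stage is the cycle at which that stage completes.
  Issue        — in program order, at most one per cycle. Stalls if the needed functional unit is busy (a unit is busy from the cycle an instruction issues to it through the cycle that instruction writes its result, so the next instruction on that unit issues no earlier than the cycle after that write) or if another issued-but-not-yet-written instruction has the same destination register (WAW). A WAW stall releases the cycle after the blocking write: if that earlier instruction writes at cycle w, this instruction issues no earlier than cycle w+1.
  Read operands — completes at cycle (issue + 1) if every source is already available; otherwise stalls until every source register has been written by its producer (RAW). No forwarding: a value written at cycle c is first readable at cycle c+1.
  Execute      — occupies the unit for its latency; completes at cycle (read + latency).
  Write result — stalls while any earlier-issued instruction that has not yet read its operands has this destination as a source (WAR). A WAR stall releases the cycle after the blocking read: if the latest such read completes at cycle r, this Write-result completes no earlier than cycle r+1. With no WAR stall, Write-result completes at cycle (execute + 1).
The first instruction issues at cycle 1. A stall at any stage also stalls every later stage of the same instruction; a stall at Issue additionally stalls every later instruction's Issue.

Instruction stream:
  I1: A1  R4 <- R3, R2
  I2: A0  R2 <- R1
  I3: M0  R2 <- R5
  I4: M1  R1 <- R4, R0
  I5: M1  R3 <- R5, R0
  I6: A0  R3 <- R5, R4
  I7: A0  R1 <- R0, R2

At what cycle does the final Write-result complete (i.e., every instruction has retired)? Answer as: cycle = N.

cycle = 30

I1 -> (1, 2, 4, 5)
I2 -> (2, 3, 4, 5)
I3 -> (6, 7, 12, 13)  // WAW R2: wait I2 write@5
I4 -> (7, 8, 13, 14)
I5 -> (15, 16, 21, 22)  // struct: M1 busy until I4 writes@14
I6 -> (23, 24, 25, 26)  // WAW R3: wait I5 write@22
I7 -> (27, 28, 29, 30)  // struct: A0 busy until I6 writes@26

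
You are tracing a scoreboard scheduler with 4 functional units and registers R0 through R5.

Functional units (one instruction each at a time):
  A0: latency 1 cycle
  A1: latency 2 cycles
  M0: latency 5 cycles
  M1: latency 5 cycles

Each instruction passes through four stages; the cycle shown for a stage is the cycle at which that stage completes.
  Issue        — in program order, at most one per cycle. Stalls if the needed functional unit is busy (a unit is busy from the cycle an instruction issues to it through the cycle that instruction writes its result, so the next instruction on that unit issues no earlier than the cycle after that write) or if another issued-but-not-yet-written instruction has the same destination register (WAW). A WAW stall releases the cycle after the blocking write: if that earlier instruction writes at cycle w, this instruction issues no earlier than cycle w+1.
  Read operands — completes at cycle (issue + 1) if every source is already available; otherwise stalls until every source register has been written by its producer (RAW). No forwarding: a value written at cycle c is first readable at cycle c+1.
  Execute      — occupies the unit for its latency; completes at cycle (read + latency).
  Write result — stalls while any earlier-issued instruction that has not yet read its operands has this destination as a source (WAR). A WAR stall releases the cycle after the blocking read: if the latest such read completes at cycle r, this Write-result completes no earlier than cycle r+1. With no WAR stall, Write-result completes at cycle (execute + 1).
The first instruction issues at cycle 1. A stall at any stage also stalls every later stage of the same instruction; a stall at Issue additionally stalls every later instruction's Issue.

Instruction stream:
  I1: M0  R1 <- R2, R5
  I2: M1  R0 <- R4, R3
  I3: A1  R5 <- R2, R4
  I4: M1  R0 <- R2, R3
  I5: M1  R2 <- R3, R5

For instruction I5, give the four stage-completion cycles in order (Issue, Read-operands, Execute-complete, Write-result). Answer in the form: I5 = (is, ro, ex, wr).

[I1] 1/2/7/8
[I2] 2/3/8/9
[I3] 3/4/6/7
[I4] 10/11/16/17  (struct: M1 busy until I2 writes@9)
[I5] 18/19/24/25  (struct: M1 busy until I4 writes@17)

I5 = (18, 19, 24, 25)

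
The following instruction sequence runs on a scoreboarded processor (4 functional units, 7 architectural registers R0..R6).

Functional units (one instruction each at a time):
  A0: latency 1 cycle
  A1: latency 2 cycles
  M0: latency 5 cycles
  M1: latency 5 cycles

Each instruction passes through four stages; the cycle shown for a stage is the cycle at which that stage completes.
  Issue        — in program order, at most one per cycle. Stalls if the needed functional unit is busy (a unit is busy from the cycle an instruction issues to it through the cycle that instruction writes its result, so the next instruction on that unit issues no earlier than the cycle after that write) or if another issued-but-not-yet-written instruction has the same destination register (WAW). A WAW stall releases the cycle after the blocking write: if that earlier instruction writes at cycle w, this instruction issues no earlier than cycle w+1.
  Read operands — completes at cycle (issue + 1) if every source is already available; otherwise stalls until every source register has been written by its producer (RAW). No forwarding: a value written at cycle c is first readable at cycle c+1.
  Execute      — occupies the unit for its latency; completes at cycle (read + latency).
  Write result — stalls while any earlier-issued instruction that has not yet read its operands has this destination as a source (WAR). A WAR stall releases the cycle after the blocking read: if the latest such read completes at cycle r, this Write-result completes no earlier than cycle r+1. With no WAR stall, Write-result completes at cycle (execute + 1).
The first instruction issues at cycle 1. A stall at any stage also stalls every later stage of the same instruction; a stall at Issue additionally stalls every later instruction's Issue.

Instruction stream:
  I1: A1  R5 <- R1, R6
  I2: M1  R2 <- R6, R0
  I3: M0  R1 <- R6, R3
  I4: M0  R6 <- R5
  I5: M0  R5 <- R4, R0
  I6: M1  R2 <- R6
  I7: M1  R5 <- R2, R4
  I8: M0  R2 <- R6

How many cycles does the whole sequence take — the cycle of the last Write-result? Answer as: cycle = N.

[1] I1→A1
[2] I1 RO; I2→M1
[3] I2 RO; I3→M0
[4] I1 EX; I3 RO
[5] I1 WR R5
[8] I2 EX
[9] I2 WR R2; I3 EX
[10] I3 WR R1
[11] I4→M0
[12] I4 RO
[17] I4 EX
[18] I4 WR R6
[19] I5→M0
[20] I5 RO; I6→M1
[21] I6 RO
[25] I5 EX
[26] I5 WR R5; I6 EX
[27] I6 WR R2
[28] I7→M1
[29] I7 RO; I8→M0
[30] I8 RO
[34] I7 EX
[35] I7 WR R5; I8 EX
[36] I8 WR R2

cycle = 36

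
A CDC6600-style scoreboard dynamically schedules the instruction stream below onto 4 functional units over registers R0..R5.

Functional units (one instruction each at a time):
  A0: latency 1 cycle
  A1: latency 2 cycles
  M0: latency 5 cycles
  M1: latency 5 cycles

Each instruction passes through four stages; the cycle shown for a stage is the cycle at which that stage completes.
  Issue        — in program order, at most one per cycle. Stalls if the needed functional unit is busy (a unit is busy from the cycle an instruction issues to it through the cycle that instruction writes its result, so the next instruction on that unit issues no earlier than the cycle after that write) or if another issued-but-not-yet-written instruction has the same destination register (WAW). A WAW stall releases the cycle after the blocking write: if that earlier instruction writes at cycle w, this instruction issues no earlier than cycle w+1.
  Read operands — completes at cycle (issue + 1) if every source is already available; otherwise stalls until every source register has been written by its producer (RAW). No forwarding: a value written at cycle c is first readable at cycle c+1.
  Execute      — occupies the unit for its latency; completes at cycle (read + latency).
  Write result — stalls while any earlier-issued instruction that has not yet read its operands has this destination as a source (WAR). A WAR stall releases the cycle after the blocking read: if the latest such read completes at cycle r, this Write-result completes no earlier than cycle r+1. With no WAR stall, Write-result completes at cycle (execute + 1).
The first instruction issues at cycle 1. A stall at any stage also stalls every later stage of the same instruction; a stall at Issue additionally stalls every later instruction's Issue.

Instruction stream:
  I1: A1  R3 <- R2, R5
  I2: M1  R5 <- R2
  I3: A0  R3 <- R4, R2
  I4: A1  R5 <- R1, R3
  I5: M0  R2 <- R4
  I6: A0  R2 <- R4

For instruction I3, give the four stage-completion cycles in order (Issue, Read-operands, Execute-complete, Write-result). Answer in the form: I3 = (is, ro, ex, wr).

[1] I1 dispatched to A1
[2] I1 operands ready, I2 dispatched to M1
[3] I2 operands ready
[4] I1 complete
[5] R3←I1
[6] I3 dispatched to A0
[7] I3 operands ready
[8] I2 complete, I3 complete
[9] R5←I2, R3←I3
[10] I4 dispatched to A1
[11] I4 operands ready, I5 dispatched to M0
[12] I5 operands ready
[13] I4 complete
[14] R5←I4
[17] I5 complete
[18] R2←I5
[19] I6 dispatched to A0
[20] I6 operands ready
[21] I6 complete
[22] R2←I6

I3 = (6, 7, 8, 9)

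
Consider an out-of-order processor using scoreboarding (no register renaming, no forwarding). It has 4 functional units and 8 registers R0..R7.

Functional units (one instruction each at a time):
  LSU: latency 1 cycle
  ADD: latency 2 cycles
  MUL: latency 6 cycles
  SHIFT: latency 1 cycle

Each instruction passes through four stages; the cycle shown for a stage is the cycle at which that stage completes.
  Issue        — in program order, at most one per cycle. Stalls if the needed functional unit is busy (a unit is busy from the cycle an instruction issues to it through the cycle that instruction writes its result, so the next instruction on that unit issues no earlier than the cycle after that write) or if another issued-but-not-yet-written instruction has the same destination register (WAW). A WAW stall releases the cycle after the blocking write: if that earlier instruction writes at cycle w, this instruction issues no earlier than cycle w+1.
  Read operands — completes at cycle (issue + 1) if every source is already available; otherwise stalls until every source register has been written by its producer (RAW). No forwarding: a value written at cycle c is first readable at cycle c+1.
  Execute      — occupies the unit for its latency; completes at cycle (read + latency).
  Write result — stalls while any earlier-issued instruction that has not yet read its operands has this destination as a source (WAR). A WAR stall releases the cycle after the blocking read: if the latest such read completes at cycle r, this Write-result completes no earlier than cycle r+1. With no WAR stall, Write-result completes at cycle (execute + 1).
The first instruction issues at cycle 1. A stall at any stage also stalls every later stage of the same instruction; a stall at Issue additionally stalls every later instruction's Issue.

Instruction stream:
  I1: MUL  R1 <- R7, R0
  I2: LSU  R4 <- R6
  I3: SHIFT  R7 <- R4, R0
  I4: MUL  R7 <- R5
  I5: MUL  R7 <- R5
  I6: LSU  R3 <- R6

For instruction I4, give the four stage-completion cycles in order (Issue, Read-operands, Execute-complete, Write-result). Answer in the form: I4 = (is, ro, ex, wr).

I4 = (10, 11, 17, 18)

[1] I1 issues→MUL
[2] I1 reads | I2 issues→LSU
[3] I2 reads | I3 issues→SHIFT
[4] I2 exec-done
[5] I2 writes R4
[6] I3 reads
[7] I3 exec-done
[8] I1 exec-done | I3 writes R7
[9] I1 writes R1
[10] I4 issues→MUL
[11] I4 reads
[17] I4 exec-done
[18] I4 writes R7
[19] I5 issues→MUL
[20] I5 reads | I6 issues→LSU
[21] I6 reads
[22] I6 exec-done
[23] I6 writes R3
[26] I5 exec-done
[27] I5 writes R7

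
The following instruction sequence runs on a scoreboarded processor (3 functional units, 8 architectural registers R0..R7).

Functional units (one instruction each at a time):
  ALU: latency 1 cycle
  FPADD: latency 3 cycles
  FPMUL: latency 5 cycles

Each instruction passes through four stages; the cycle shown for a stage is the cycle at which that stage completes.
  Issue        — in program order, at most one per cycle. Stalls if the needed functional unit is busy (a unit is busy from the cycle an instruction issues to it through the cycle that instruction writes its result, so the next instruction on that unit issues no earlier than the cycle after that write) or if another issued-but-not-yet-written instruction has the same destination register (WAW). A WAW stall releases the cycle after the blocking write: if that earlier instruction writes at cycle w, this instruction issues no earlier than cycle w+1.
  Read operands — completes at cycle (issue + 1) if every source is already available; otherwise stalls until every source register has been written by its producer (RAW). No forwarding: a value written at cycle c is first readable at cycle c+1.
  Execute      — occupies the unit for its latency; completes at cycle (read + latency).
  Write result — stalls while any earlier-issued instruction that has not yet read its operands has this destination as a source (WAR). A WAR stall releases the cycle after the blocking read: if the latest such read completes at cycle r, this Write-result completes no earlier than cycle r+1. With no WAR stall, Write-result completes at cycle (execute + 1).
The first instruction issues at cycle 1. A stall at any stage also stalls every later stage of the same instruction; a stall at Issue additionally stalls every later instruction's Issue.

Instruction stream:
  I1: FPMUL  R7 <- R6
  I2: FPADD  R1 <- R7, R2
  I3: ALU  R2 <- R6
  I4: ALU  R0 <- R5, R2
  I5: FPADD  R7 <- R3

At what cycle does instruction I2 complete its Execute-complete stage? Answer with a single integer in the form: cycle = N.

  I1 | 1 | 2 | 7 | 8
  I2 | 2 | 9 | 12 | 13   RAW R7: wait I1 write@8
  I3 | 3 | 4 | 5 | 10   WAR R2: wait I2 read@9
  I4 | 11 | 12 | 13 | 14   struct: ALU busy until I3 writes@10
  I5 | 14 | 15 | 18 | 19   struct: FPADD busy until I2 writes@13

cycle = 12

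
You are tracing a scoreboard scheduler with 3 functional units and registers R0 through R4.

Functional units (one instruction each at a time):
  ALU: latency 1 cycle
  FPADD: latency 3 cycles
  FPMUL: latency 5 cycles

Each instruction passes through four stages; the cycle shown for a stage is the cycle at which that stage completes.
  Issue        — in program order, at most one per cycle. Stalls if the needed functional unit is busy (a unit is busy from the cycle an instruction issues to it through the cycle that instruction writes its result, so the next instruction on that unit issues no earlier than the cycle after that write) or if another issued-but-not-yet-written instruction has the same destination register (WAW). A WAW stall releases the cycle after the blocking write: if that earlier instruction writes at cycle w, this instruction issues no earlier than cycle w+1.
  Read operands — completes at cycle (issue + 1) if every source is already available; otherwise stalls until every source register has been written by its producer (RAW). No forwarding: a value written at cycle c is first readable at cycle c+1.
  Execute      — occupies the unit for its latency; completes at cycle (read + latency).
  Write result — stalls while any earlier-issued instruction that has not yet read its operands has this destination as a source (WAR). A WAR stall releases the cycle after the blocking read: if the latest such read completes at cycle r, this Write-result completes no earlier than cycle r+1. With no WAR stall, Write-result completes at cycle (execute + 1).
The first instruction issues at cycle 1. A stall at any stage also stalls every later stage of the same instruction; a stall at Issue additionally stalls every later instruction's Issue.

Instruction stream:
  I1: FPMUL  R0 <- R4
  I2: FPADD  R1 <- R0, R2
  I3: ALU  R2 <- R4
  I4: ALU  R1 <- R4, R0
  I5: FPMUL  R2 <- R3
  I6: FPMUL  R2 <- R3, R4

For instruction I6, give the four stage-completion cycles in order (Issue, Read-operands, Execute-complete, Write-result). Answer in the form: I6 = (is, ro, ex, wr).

[1] issue I1 (FPMUL)
[2] I1 read-ops; issue I2 (FPADD)
[3] issue I3 (ALU)
[4] I3 read-ops
[5] I3 finished on ALU
[7] I1 finished on FPMUL
[8] I1→R0
[9] I2 read-ops
[10] I3→R2
[12] I2 finished on FPADD
[13] I2→R1
[14] issue I4 (ALU)
[15] I4 read-ops; issue I5 (FPMUL)
[16] I4 finished on ALU; I5 read-ops
[17] I4→R1
[21] I5 finished on FPMUL
[22] I5→R2
[23] issue I6 (FPMUL)
[24] I6 read-ops
[29] I6 finished on FPMUL
[30] I6→R2

I6 = (23, 24, 29, 30)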